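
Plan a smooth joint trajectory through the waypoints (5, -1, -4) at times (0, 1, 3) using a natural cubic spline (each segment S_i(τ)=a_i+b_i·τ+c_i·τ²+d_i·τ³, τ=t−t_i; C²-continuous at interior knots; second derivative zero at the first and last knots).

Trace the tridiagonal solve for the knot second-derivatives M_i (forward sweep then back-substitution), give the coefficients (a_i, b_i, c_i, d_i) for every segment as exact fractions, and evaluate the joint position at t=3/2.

Δ: Δ0=-6, Δ1=-3/2
row 1: diag=6, rhs=27; c'=1/3, d'=9/2
back: M1=9/2
M: M0=0, M1=9/2, M2=0
seg 0: a=5, c=M0/2=0, d=(M1−M0)/(6·1)=3/4, b=Δ0−h0·(2M0+M1)/6=-27/4
seg 1: a=-1, c=M1/2=9/4, d=(M2−M1)/(6·2)=-3/8, b=Δ1−h1·(2M1+M2)/6=-9/2
t_q=3/2 → seg 1, τ=1/2; S=-1+-9/2·τ+9/4·τ²+-3/8·τ³=-175/64

  seg 0: a=5 b=-27/4 c=0 d=3/4
  seg 1: a=-1 b=-9/2 c=9/4 d=-3/8
S(3/2) = -175/64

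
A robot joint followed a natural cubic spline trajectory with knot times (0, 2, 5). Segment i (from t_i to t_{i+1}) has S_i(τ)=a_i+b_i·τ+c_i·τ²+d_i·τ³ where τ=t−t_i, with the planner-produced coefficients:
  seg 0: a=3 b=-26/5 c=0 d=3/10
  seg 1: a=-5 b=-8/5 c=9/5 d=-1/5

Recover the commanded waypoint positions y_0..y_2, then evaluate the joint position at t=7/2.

y_0 = S_0(0) = a_0 = 3
y_1 = S_1(0) = a_1 = -5
y_2 = S_1(3) = 1
t_q=7/2 is in segment 1 (τ=3/2); S_1(τ)=-161/40

y_0=3 y_1=-5 y_2=1
S(7/2) = -161/40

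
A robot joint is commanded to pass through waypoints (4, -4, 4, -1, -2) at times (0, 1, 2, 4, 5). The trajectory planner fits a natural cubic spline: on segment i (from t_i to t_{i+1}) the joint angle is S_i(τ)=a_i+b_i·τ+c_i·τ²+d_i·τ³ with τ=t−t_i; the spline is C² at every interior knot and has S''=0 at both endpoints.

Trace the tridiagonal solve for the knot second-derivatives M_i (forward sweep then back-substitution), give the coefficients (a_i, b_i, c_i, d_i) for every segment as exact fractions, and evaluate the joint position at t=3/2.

Δ: Δ0=-8, Δ1=8, Δ2=-5/2, Δ3=-1
row 1: diag=4, rhs=96; c'=1/4, d'=24
row 2: denom=6−1·1/4=23/4; d'=(-63−1·24)/(23/4)=-348/23
row 3: denom=6−2·8/23=122/23; d'=(9−2·-348/23)/(122/23)=903/122
back: M3=903/122
back: M2=-348/23−8/23·903/122=-1080/61
back: M1=24−1/4·-1080/61=1734/61
M: M0=0, M1=1734/61, M2=-1080/61, M3=903/122, M4=0
seg 0: a=4, c=M0/2=0, d=(M1−M0)/(6·1)=289/61, b=Δ0−h0·(2M0+M1)/6=-777/61
seg 1: a=-4, c=M1/2=867/61, d=(M2−M1)/(6·1)=-469/61, b=Δ1−h1·(2M1+M2)/6=90/61
seg 2: a=4, c=M2/2=-540/61, d=(M3−M2)/(6·2)=1021/488, b=Δ2−h2·(2M2+M3)/6=417/61
seg 3: a=-1, c=M3/2=903/244, d=(M4−M3)/(6·1)=-301/244, b=Δ3−h3·(2M3+M4)/6=-423/122
t_q=3/2 → seg 1, τ=1/2; S=-4+90/61·τ+867/61·τ²+-469/61·τ³=-327/488

  seg 0: a=4 b=-777/61 c=0 d=289/61
  seg 1: a=-4 b=90/61 c=867/61 d=-469/61
  seg 2: a=4 b=417/61 c=-540/61 d=1021/488
  seg 3: a=-1 b=-423/122 c=903/244 d=-301/244
S(3/2) = -327/488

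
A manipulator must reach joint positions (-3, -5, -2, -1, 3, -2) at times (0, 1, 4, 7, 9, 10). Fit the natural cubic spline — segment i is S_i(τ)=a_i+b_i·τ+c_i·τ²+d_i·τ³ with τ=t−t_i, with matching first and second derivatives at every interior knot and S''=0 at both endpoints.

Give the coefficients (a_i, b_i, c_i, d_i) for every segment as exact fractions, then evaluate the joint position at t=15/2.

Δ: Δ0=-2, Δ1=1, Δ2=1/3, Δ3=2, Δ4=-5
row 1: diag=8, rhs=18; c'=3/8, d'=9/4
row 2: denom=12−3·3/8=87/8; d'=(-4−3·9/4)/(87/8)=-86/87
row 3: denom=10−3·8/29=266/29; d'=(10−3·-86/87)/(266/29)=188/133
row 4: denom=6−2·29/133=740/133; d'=(-42−2·188/133)/(740/133)=-2981/370
back: M4=-2981/370
back: M3=188/133−29/133·-2981/370=1173/370
back: M2=-86/87−8/29·1173/370=-1034/555
back: M1=9/4−3/8·-1034/555=1091/370
M: M0=0, M1=1091/370, M2=-1034/555, M3=1173/370, M4=-2981/370, M5=0
seg 0: a=-3, c=M0/2=0, d=(M1−M0)/(6·1)=1091/2220, b=Δ0−h0·(2M0+M1)/6=-5531/2220
seg 1: a=-5, c=M1/2=1091/740, d=(M2−M1)/(6·3)=-5341/19980, b=Δ1−h1·(2M1+M2)/6=-1129/1110
seg 2: a=-2, c=M2/2=-517/555, d=(M3−M2)/(6·3)=151/540, b=Δ2−h2·(2M2+M3)/6=1357/2220
seg 3: a=-1, c=M3/2=1173/740, d=(M4−M3)/(6·2)=-2077/2220, b=Δ3−h3·(2M3+M4)/6=571/222
seg 4: a=3, c=M4/2=-2981/740, d=(M5−M4)/(6·1)=2981/2220, b=Δ4−h4·(2M4+M5)/6=-2569/1110
t_q=15/2 → seg 3, τ=1/2; S=-1+571/222·τ+1173/740·τ²+-2077/2220·τ³=3347/5920

  seg 0: a=-3 b=-5531/2220 c=0 d=1091/2220
  seg 1: a=-5 b=-1129/1110 c=1091/740 d=-5341/19980
  seg 2: a=-2 b=1357/2220 c=-517/555 d=151/540
  seg 3: a=-1 b=571/222 c=1173/740 d=-2077/2220
  seg 4: a=3 b=-2569/1110 c=-2981/740 d=2981/2220
S(15/2) = 3347/5920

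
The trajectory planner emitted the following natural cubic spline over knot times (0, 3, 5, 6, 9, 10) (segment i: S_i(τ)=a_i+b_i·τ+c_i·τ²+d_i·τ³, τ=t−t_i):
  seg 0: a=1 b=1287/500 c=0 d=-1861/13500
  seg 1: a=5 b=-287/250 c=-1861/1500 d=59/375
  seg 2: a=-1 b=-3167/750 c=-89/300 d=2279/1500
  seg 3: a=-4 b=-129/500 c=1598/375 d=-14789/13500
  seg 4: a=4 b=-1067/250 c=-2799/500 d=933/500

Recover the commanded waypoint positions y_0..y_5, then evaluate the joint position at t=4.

y_0 = S_0(0) = a_0 = 1
y_1 = S_1(0) = a_1 = 5
y_2 = S_2(0) = a_2 = -1
y_3 = S_3(0) = a_3 = -4
y_4 = S_4(0) = a_4 = 4
y_5 = S_4(1) = -4
t_q=4 is in segment 1 (τ=1); S_1(τ)=4153/1500

y_0=1 y_1=5 y_2=-1 y_3=-4 y_4=4 y_5=-4
S(4) = 4153/1500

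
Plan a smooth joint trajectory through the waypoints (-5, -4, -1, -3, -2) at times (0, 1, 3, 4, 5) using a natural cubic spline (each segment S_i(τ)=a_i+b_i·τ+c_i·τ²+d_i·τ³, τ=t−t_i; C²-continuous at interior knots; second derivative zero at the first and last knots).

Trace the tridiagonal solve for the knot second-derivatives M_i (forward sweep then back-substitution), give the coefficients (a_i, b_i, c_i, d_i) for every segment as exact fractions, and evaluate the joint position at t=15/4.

  seg 0: a=-5 b=153/244 c=0 d=91/244
  seg 1: a=-4 b=213/122 c=273/244 d=-303/488
  seg 2: a=-1 b=-75/61 c=-159/61 d=112/61
  seg 3: a=-3 b=-57/61 c=177/61 d=-59/61
S(15/4) = -2551/976

Δ: Δ0=1, Δ1=3/2, Δ2=-2, Δ3=1
row 1: diag=6, rhs=3; c'=1/3, d'=1/2
row 2: denom=6−2·1/3=16/3; d'=(-21−2·1/2)/(16/3)=-33/8
row 3: denom=4−1·3/16=61/16; d'=(18−1·-33/8)/(61/16)=354/61
back: M3=354/61
back: M2=-33/8−3/16·354/61=-318/61
back: M1=1/2−1/3·-318/61=273/122
M: M0=0, M1=273/122, M2=-318/61, M3=354/61, M4=0
seg 0: a=-5, c=M0/2=0, d=(M1−M0)/(6·1)=91/244, b=Δ0−h0·(2M0+M1)/6=153/244
seg 1: a=-4, c=M1/2=273/244, d=(M2−M1)/(6·2)=-303/488, b=Δ1−h1·(2M1+M2)/6=213/122
seg 2: a=-1, c=M2/2=-159/61, d=(M3−M2)/(6·1)=112/61, b=Δ2−h2·(2M2+M3)/6=-75/61
seg 3: a=-3, c=M3/2=177/61, d=(M4−M3)/(6·1)=-59/61, b=Δ3−h3·(2M3+M4)/6=-57/61
t_q=15/4 → seg 2, τ=3/4; S=-1+-75/61·τ+-159/61·τ²+112/61·τ³=-2551/976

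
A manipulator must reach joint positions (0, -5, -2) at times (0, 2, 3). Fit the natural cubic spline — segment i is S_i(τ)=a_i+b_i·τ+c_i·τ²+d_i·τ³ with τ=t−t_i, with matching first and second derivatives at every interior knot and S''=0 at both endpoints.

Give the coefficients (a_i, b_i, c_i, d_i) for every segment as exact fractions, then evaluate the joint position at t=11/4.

Δ: Δ0=-5/2, Δ1=3
row 1: diag=6, rhs=33; c'=1/6, d'=11/2
back: M1=11/2
M: M0=0, M1=11/2, M2=0
seg 0: a=0, c=M0/2=0, d=(M1−M0)/(6·2)=11/24, b=Δ0−h0·(2M0+M1)/6=-13/3
seg 1: a=-5, c=M1/2=11/4, d=(M2−M1)/(6·1)=-11/12, b=Δ1−h1·(2M1+M2)/6=7/6
t_q=11/4 → seg 1, τ=3/4; S=-5+7/6·τ+11/4·τ²+-11/12·τ³=-759/256

  seg 0: a=0 b=-13/3 c=0 d=11/24
  seg 1: a=-5 b=7/6 c=11/4 d=-11/12
S(11/4) = -759/256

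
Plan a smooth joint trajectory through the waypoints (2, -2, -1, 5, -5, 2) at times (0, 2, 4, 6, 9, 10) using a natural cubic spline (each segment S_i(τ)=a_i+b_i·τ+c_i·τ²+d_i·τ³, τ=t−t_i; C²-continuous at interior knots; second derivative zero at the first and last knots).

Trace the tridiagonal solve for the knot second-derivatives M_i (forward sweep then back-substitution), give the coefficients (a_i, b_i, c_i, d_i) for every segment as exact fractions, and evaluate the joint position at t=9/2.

Δ: Δ0=-2, Δ1=1/2, Δ2=3, Δ3=-10/3, Δ4=7
row 1: diag=8, rhs=15; c'=1/4, d'=15/8
row 2: denom=8−2·1/4=15/2; d'=(15−2·15/8)/(15/2)=3/2
row 3: denom=10−2·4/15=142/15; d'=(-38−2·3/2)/(142/15)=-615/142
row 4: denom=8−3·45/142=1001/142; d'=(62−3·-615/142)/(1001/142)=10649/1001
back: M4=10649/1001
back: M3=-615/142−45/142·10649/1001=-7710/1001
back: M2=3/2−4/15·-7710/1001=7115/2002
back: M1=15/8−1/4·7115/2002=1975/2002
M: M0=0, M1=1975/2002, M2=7115/2002, M3=-7710/1001, M4=10649/1001, M5=0
seg 0: a=2, c=M0/2=0, d=(M1−M0)/(6·2)=1975/24024, b=Δ0−h0·(2M0+M1)/6=-13987/6006
seg 1: a=-2, c=M1/2=1975/4004, d=(M2−M1)/(6·2)=1285/6006, b=Δ1−h1·(2M1+M2)/6=-4031/3003
seg 2: a=-1, c=M2/2=7115/4004, d=(M3−M2)/(6·2)=-22535/24024, b=Δ2−h2·(2M2+M3)/6=1372/429
seg 3: a=5, c=M3/2=-3855/1001, d=(M4−M3)/(6·3)=1669/1638, b=Δ3−h3·(2M3+M4)/6=-439/462
seg 4: a=-5, c=M4/2=10649/2002, d=(M5−M4)/(6·1)=-10649/6006, b=Δ4−h4·(2M4+M5)/6=10372/3003
t_q=9/2 → seg 2, τ=1/2; S=-1+1372/429·τ+7115/4004·τ²+-22535/24024·τ³=59327/64064

  seg 0: a=2 b=-13987/6006 c=0 d=1975/24024
  seg 1: a=-2 b=-4031/3003 c=1975/4004 d=1285/6006
  seg 2: a=-1 b=1372/429 c=7115/4004 d=-22535/24024
  seg 3: a=5 b=-439/462 c=-3855/1001 d=1669/1638
  seg 4: a=-5 b=10372/3003 c=10649/2002 d=-10649/6006
S(9/2) = 59327/64064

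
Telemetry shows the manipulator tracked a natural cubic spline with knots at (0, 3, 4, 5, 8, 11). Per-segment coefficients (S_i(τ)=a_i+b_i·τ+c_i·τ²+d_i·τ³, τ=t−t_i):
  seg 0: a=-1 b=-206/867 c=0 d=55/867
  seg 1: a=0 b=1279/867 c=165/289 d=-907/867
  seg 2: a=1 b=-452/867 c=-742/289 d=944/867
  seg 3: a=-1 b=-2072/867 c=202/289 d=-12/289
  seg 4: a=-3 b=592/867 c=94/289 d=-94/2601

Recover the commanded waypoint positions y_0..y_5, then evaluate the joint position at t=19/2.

y_0 = S_0(0) = a_0 = -1
y_1 = S_1(0) = a_1 = 0
y_2 = S_2(0) = a_2 = 1
y_3 = S_3(0) = a_3 = -1
y_4 = S_4(0) = a_4 = -3
y_5 = S_4(3) = 1
t_q=19/2 is in segment 4 (τ=3/2); S_4(τ)=-1579/1156

y_0=-1 y_1=0 y_2=1 y_3=-1 y_4=-3 y_5=1
S(19/2) = -1579/1156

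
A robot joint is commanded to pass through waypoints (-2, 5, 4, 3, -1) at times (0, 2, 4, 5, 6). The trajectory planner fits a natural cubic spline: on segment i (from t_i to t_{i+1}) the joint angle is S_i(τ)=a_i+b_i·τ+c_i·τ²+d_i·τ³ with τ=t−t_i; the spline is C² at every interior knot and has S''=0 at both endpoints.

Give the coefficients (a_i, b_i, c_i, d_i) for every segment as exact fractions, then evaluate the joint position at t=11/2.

  seg 0: a=-2 b=97/21 c=0 d=-47/168
  seg 1: a=5 b=53/42 c=-47/28 d=67/168
  seg 2: a=4 b=-2/3 c=5/7 d=-22/21
  seg 3: a=3 b=-50/21 c=-17/7 d=17/21
S(11/2) = 73/56

Δ: Δ0=7/2, Δ1=-1/2, Δ2=-1, Δ3=-4
row 1: diag=8, rhs=-24; c'=1/4, d'=-3
row 2: denom=6−2·1/4=11/2; d'=(-3−2·-3)/(11/2)=6/11
row 3: denom=4−1·2/11=42/11; d'=(-18−1·6/11)/(42/11)=-34/7
back: M3=-34/7
back: M2=6/11−2/11·-34/7=10/7
back: M1=-3−1/4·10/7=-47/14
M: M0=0, M1=-47/14, M2=10/7, M3=-34/7, M4=0
seg 0: a=-2, c=M0/2=0, d=(M1−M0)/(6·2)=-47/168, b=Δ0−h0·(2M0+M1)/6=97/21
seg 1: a=5, c=M1/2=-47/28, d=(M2−M1)/(6·2)=67/168, b=Δ1−h1·(2M1+M2)/6=53/42
seg 2: a=4, c=M2/2=5/7, d=(M3−M2)/(6·1)=-22/21, b=Δ2−h2·(2M2+M3)/6=-2/3
seg 3: a=3, c=M3/2=-17/7, d=(M4−M3)/(6·1)=17/21, b=Δ3−h3·(2M3+M4)/6=-50/21
t_q=11/2 → seg 3, τ=1/2; S=3+-50/21·τ+-17/7·τ²+17/21·τ³=73/56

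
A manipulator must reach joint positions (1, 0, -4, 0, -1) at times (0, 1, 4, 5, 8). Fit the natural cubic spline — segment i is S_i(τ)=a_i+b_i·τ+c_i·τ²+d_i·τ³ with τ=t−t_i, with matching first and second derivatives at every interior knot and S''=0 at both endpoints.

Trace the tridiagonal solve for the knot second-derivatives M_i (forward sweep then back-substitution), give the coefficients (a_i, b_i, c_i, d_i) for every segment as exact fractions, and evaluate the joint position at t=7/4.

Δ: Δ0=-1, Δ1=-4/3, Δ2=4, Δ3=-1/3
row 1: diag=8, rhs=-2; c'=3/8, d'=-1/4
row 2: denom=8−3·3/8=55/8; d'=(32−3·-1/4)/(55/8)=262/55
row 3: denom=8−1·8/55=432/55; d'=(-26−1·262/55)/(432/55)=-47/12
back: M3=-47/12
back: M2=262/55−8/55·-47/12=16/3
back: M1=-1/4−3/8·16/3=-9/4
M: M0=0, M1=-9/4, M2=16/3, M3=-47/12, M4=0
seg 0: a=1, c=M0/2=0, d=(M1−M0)/(6·1)=-3/8, b=Δ0−h0·(2M0+M1)/6=-5/8
seg 1: a=0, c=M1/2=-9/8, d=(M2−M1)/(6·3)=91/216, b=Δ1−h1·(2M1+M2)/6=-7/4
seg 2: a=-4, c=M2/2=8/3, d=(M3−M2)/(6·1)=-37/24, b=Δ2−h2·(2M2+M3)/6=23/8
seg 3: a=0, c=M3/2=-47/24, d=(M4−M3)/(6·3)=47/216, b=Δ3−h3·(2M3+M4)/6=43/12
t_q=7/4 → seg 1, τ=3/4; S=0+-7/4·τ+-9/8·τ²+91/216·τ³=-905/512

  seg 0: a=1 b=-5/8 c=0 d=-3/8
  seg 1: a=0 b=-7/4 c=-9/8 d=91/216
  seg 2: a=-4 b=23/8 c=8/3 d=-37/24
  seg 3: a=0 b=43/12 c=-47/24 d=47/216
S(7/4) = -905/512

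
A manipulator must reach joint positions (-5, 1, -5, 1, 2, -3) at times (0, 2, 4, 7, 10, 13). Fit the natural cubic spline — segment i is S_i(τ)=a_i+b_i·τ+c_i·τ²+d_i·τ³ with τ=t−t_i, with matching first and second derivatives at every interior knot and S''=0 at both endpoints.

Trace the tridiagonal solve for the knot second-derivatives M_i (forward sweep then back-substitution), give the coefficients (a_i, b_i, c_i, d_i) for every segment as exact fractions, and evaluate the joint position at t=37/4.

  seg 0: a=-5 b=3830/783 c=0 d=-1481/3132
  seg 1: a=1 b=-613/783 c=-1481/522 d=2707/3132
  seg 2: a=-5 b=-1378/783 c=613/261 d=-2573/7047
  seg 3: a=1 b=1937/783 c=-734/783 d=526/7047
  seg 4: a=2 b=-889/783 c=-208/783 d=208/7047
S(37/4) = 7435/2784

Δ: Δ0=3, Δ1=-3, Δ2=2, Δ3=1/3, Δ4=-5/3
row 1: diag=8, rhs=-36; c'=1/4, d'=-9/2
row 2: denom=10−2·1/4=19/2; d'=(30−2·-9/2)/(19/2)=78/19
row 3: denom=12−3·6/19=210/19; d'=(-10−3·78/19)/(210/19)=-212/105
row 4: denom=12−3·19/70=783/70; d'=(-12−3·-212/105)/(783/70)=-416/783
back: M4=-416/783
back: M3=-212/105−19/70·-416/783=-1468/783
back: M2=78/19−6/19·-1468/783=1226/261
back: M1=-9/2−1/4·1226/261=-1481/261
M: M0=0, M1=-1481/261, M2=1226/261, M3=-1468/783, M4=-416/783, M5=0
seg 0: a=-5, c=M0/2=0, d=(M1−M0)/(6·2)=-1481/3132, b=Δ0−h0·(2M0+M1)/6=3830/783
seg 1: a=1, c=M1/2=-1481/522, d=(M2−M1)/(6·2)=2707/3132, b=Δ1−h1·(2M1+M2)/6=-613/783
seg 2: a=-5, c=M2/2=613/261, d=(M3−M2)/(6·3)=-2573/7047, b=Δ2−h2·(2M2+M3)/6=-1378/783
seg 3: a=1, c=M3/2=-734/783, d=(M4−M3)/(6·3)=526/7047, b=Δ3−h3·(2M3+M4)/6=1937/783
seg 4: a=2, c=M4/2=-208/783, d=(M5−M4)/(6·3)=208/7047, b=Δ4−h4·(2M4+M5)/6=-889/783
t_q=37/4 → seg 3, τ=9/4; S=1+1937/783·τ+-734/783·τ²+526/7047·τ³=7435/2784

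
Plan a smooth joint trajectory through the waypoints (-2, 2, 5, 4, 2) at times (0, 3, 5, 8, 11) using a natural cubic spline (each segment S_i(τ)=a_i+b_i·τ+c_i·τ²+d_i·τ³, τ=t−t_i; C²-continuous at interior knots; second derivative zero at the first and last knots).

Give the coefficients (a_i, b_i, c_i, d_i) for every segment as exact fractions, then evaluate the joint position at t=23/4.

  seg 0: a=-2 b=823/708 c=0 d=121/6372
  seg 1: a=2 b=593/354 c=121/708 d=-61/472
  seg 2: a=5 b=143/177 c=-107/177 d=119/1593
  seg 3: a=4 b=-142/177 c=4/59 d=-4/531
S(23/4) = 20003/3776

Δ: Δ0=4/3, Δ1=3/2, Δ2=-1/3, Δ3=-2/3
row 1: diag=10, rhs=1; c'=1/5, d'=1/10
row 2: denom=10−2·1/5=48/5; d'=(-11−2·1/10)/(48/5)=-7/6
row 3: denom=12−3·5/16=177/16; d'=(-2−3·-7/6)/(177/16)=8/59
back: M3=8/59
back: M2=-7/6−5/16·8/59=-214/177
back: M1=1/10−1/5·-214/177=121/354
M: M0=0, M1=121/354, M2=-214/177, M3=8/59, M4=0
seg 0: a=-2, c=M0/2=0, d=(M1−M0)/(6·3)=121/6372, b=Δ0−h0·(2M0+M1)/6=823/708
seg 1: a=2, c=M1/2=121/708, d=(M2−M1)/(6·2)=-61/472, b=Δ1−h1·(2M1+M2)/6=593/354
seg 2: a=5, c=M2/2=-107/177, d=(M3−M2)/(6·3)=119/1593, b=Δ2−h2·(2M2+M3)/6=143/177
seg 3: a=4, c=M3/2=4/59, d=(M4−M3)/(6·3)=-4/531, b=Δ3−h3·(2M3+M4)/6=-142/177
t_q=23/4 → seg 2, τ=3/4; S=5+143/177·τ+-107/177·τ²+119/1593·τ³=20003/3776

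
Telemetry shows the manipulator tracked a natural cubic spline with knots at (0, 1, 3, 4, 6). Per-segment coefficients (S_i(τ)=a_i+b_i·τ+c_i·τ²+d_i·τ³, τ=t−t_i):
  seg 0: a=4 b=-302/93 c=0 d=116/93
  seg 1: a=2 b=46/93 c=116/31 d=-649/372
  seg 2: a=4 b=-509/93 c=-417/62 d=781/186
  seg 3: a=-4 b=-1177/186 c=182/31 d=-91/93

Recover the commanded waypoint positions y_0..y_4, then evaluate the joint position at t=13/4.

y_0 = S_0(0) = a_0 = 4
y_1 = S_1(0) = a_1 = 2
y_2 = S_2(0) = a_2 = 4
y_3 = S_3(0) = a_3 = -4
y_4 = S_3(2) = -1
t_q=13/4 is in segment 2 (τ=1/4); S_2(τ)=9035/3968

y_0=4 y_1=2 y_2=4 y_3=-4 y_4=-1
S(13/4) = 9035/3968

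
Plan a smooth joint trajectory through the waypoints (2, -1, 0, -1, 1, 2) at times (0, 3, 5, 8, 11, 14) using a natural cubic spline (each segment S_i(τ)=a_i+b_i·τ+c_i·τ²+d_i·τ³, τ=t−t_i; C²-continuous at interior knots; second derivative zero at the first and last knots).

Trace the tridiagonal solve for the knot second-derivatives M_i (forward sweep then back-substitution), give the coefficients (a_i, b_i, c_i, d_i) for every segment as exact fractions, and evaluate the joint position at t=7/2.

Δ: Δ0=-1, Δ1=1/2, Δ2=-1/3, Δ3=2/3, Δ4=1/3
row 1: diag=10, rhs=9; c'=1/5, d'=9/10
row 2: denom=10−2·1/5=48/5; d'=(-5−2·9/10)/(48/5)=-17/24
row 3: denom=12−3·5/16=177/16; d'=(6−3·-17/24)/(177/16)=130/177
row 4: denom=12−3·16/59=660/59; d'=(-2−3·130/177)/(660/59)=-62/165
back: M4=-62/165
back: M3=130/177−16/59·-62/165=46/55
back: M2=-17/24−5/16·46/55=-32/33
back: M1=9/10−1/5·-32/33=361/330
M: M0=0, M1=361/330, M2=-32/33, M3=46/55, M4=-62/165, M5=0
seg 0: a=2, c=M0/2=0, d=(M1−M0)/(6·3)=361/5940, b=Δ0−h0·(2M0+M1)/6=-1021/660
seg 1: a=-1, c=M1/2=361/660, d=(M2−M1)/(6·2)=-227/1320, b=Δ1−h1·(2M1+M2)/6=31/330
seg 2: a=0, c=M2/2=-16/33, d=(M3−M2)/(6·3)=149/1485, b=Δ2−h2·(2M2+M3)/6=12/55
seg 3: a=-1, c=M3/2=23/55, d=(M4−M3)/(6·3)=-20/297, b=Δ3−h3·(2M3+M4)/6=1/55
seg 4: a=1, c=M4/2=-31/165, d=(M5−M4)/(6·3)=31/1485, b=Δ4−h4·(2M4+M5)/6=39/55
t_q=7/2 → seg 1, τ=1/2; S=-1+31/330·τ+361/660·τ²+-227/1320·τ³=-2949/3520

  seg 0: a=2 b=-1021/660 c=0 d=361/5940
  seg 1: a=-1 b=31/330 c=361/660 d=-227/1320
  seg 2: a=0 b=12/55 c=-16/33 d=149/1485
  seg 3: a=-1 b=1/55 c=23/55 d=-20/297
  seg 4: a=1 b=39/55 c=-31/165 d=31/1485
S(7/2) = -2949/3520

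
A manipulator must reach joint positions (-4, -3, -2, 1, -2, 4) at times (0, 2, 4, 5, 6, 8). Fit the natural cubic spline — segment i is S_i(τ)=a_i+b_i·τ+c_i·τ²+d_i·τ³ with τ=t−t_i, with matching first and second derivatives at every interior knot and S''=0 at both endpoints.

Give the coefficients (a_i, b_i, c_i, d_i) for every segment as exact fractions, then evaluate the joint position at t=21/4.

  seg 0: a=-4 b=220/241 c=0 d=-199/1928
  seg 1: a=-3 b=-157/482 c=-597/964 d=995/1928
  seg 2: a=-2 b=817/241 c=597/241 d=-691/241
  seg 3: a=1 b=-62/241 c=-1476/241 d=815/241
  seg 4: a=-2 b=-569/241 c=969/241 d=-323/482
S(21/4) = 9343/15424

Δ: Δ0=1/2, Δ1=1/2, Δ2=3, Δ3=-3, Δ4=3
row 1: diag=8, rhs=0; c'=1/4, d'=0
row 2: denom=6−2·1/4=11/2; d'=(15−2·0)/(11/2)=30/11
row 3: denom=4−1·2/11=42/11; d'=(-36−1·30/11)/(42/11)=-71/7
row 4: denom=6−1·11/42=241/42; d'=(36−1·-71/7)/(241/42)=1938/241
back: M4=1938/241
back: M3=-71/7−11/42·1938/241=-2952/241
back: M2=30/11−2/11·-2952/241=1194/241
back: M1=0−1/4·1194/241=-597/482
M: M0=0, M1=-597/482, M2=1194/241, M3=-2952/241, M4=1938/241, M5=0
seg 0: a=-4, c=M0/2=0, d=(M1−M0)/(6·2)=-199/1928, b=Δ0−h0·(2M0+M1)/6=220/241
seg 1: a=-3, c=M1/2=-597/964, d=(M2−M1)/(6·2)=995/1928, b=Δ1−h1·(2M1+M2)/6=-157/482
seg 2: a=-2, c=M2/2=597/241, d=(M3−M2)/(6·1)=-691/241, b=Δ2−h2·(2M2+M3)/6=817/241
seg 3: a=1, c=M3/2=-1476/241, d=(M4−M3)/(6·1)=815/241, b=Δ3−h3·(2M3+M4)/6=-62/241
seg 4: a=-2, c=M4/2=969/241, d=(M5−M4)/(6·2)=-323/482, b=Δ4−h4·(2M4+M5)/6=-569/241
t_q=21/4 → seg 3, τ=1/4; S=1+-62/241·τ+-1476/241·τ²+815/241·τ³=9343/15424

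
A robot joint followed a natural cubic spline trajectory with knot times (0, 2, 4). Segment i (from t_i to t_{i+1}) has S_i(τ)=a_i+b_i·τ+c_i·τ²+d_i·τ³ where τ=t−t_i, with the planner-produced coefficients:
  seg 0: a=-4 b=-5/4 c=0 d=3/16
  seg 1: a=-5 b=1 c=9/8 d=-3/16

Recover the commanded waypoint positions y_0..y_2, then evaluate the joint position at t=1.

y_0=-4 y_1=-5 y_2=0
S(1) = -81/16

y_0 = S_0(0) = a_0 = -4
y_1 = S_1(0) = a_1 = -5
y_2 = S_1(2) = 0
t_q=1 is in segment 0 (τ=1); S_0(τ)=-81/16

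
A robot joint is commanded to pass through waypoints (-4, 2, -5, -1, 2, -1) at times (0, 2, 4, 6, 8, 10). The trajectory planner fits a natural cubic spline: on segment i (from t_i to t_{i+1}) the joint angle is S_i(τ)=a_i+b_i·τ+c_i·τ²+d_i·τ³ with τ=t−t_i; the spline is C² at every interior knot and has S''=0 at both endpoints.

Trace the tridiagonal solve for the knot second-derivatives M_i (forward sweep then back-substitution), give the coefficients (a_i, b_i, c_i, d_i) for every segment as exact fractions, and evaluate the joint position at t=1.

Δ: Δ0=3, Δ1=-7/2, Δ2=2, Δ3=3/2, Δ4=-3/2
row 1: diag=8, rhs=-39; c'=1/4, d'=-39/8
row 2: denom=8−2·1/4=15/2; d'=(33−2·-39/8)/(15/2)=57/10
row 3: denom=8−2·4/15=112/15; d'=(-3−2·57/10)/(112/15)=-27/14
row 4: denom=8−2·15/56=209/28; d'=(-18−2·-27/14)/(209/28)=-36/19
back: M4=-36/19
back: M3=-27/14−15/56·-36/19=-27/19
back: M2=57/10−4/15·-27/19=231/38
back: M1=-39/8−1/4·231/38=-243/38
M: M0=0, M1=-243/38, M2=231/38, M3=-27/19, M4=-36/19, M5=0
seg 0: a=-4, c=M0/2=0, d=(M1−M0)/(6·2)=-81/152, b=Δ0−h0·(2M0+M1)/6=195/38
seg 1: a=2, c=M1/2=-243/76, d=(M2−M1)/(6·2)=79/76, b=Δ1−h1·(2M1+M2)/6=-24/19
seg 2: a=-5, c=M2/2=231/76, d=(M3−M2)/(6·2)=-5/8, b=Δ2−h2·(2M2+M3)/6=-30/19
seg 3: a=-1, c=M3/2=-27/38, d=(M4−M3)/(6·2)=-3/76, b=Δ3−h3·(2M3+M4)/6=117/38
seg 4: a=2, c=M4/2=-18/19, d=(M5−M4)/(6·2)=3/19, b=Δ4−h4·(2M4+M5)/6=-9/38
t_q=1 → seg 0, τ=1; S=-4+195/38·τ+0·τ²+-81/152·τ³=91/152

  seg 0: a=-4 b=195/38 c=0 d=-81/152
  seg 1: a=2 b=-24/19 c=-243/76 d=79/76
  seg 2: a=-5 b=-30/19 c=231/76 d=-5/8
  seg 3: a=-1 b=117/38 c=-27/38 d=-3/76
  seg 4: a=2 b=-9/38 c=-18/19 d=3/19
S(1) = 91/152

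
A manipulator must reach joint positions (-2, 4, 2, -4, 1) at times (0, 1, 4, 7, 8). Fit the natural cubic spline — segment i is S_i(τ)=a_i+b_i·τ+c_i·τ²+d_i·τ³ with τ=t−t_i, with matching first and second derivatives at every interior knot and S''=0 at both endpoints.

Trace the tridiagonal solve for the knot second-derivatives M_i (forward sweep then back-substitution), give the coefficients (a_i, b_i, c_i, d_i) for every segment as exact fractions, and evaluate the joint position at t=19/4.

Δ: Δ0=6, Δ1=-2/3, Δ2=-2, Δ3=5
row 1: diag=8, rhs=-40; c'=3/8, d'=-5
row 2: denom=12−3·3/8=87/8; d'=(-8−3·-5)/(87/8)=56/87
row 3: denom=8−3·8/29=208/29; d'=(42−3·56/87)/(208/29)=581/104
back: M3=581/104
back: M2=56/87−8/29·581/104=-35/39
back: M1=-5−3/8·-35/39=-485/104
M: M0=0, M1=-485/104, M2=-35/39, M3=581/104, M4=0
seg 0: a=-2, c=M0/2=0, d=(M1−M0)/(6·1)=-485/624, b=Δ0−h0·(2M0+M1)/6=4229/624
seg 1: a=4, c=M1/2=-485/208, d=(M2−M1)/(6·3)=1175/5616, b=Δ1−h1·(2M1+M2)/6=1387/312
seg 2: a=2, c=M2/2=-35/78, d=(M3−M2)/(6·3)=2023/5616, b=Δ2−h2·(2M2+M3)/6=-187/48
seg 3: a=-4, c=M3/2=581/208, d=(M4−M3)/(6·1)=-581/624, b=Δ3−h3·(2M3+M4)/6=979/312
t_q=19/4 → seg 2, τ=3/4; S=2+-187/48·τ+-35/78·τ²+2023/5616·τ³=-13609/13312

  seg 0: a=-2 b=4229/624 c=0 d=-485/624
  seg 1: a=4 b=1387/312 c=-485/208 d=1175/5616
  seg 2: a=2 b=-187/48 c=-35/78 d=2023/5616
  seg 3: a=-4 b=979/312 c=581/208 d=-581/624
S(19/4) = -13609/13312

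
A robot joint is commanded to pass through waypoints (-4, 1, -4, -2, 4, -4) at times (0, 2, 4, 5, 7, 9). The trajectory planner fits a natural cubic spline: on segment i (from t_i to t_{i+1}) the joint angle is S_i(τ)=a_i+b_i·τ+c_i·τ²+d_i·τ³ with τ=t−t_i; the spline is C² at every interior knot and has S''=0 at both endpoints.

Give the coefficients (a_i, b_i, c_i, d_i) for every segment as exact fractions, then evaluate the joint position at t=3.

  seg 0: a=-4 b=331/78 c=0 d=-17/39
  seg 1: a=1 b=-77/78 c=-34/13 d=145/156
  seg 2: a=-4 b=-23/78 c=77/26 d=-2/3
  seg 3: a=-2 b=283/78 c=25/26 d=-199/312
  seg 4: a=4 b=-7/39 c=-149/52 d=149/312
S(3) = -87/52

Δ: Δ0=5/2, Δ1=-5/2, Δ2=2, Δ3=3, Δ4=-4
row 1: diag=8, rhs=-30; c'=1/4, d'=-15/4
row 2: denom=6−2·1/4=11/2; d'=(27−2·-15/4)/(11/2)=69/11
row 3: denom=6−1·2/11=64/11; d'=(6−1·69/11)/(64/11)=-3/64
row 4: denom=8−2·11/32=117/16; d'=(-42−2·-3/64)/(117/16)=-149/26
back: M4=-149/26
back: M3=-3/64−11/32·-149/26=25/13
back: M2=69/11−2/11·25/13=77/13
back: M1=-15/4−1/4·77/13=-68/13
M: M0=0, M1=-68/13, M2=77/13, M3=25/13, M4=-149/26, M5=0
seg 0: a=-4, c=M0/2=0, d=(M1−M0)/(6·2)=-17/39, b=Δ0−h0·(2M0+M1)/6=331/78
seg 1: a=1, c=M1/2=-34/13, d=(M2−M1)/(6·2)=145/156, b=Δ1−h1·(2M1+M2)/6=-77/78
seg 2: a=-4, c=M2/2=77/26, d=(M3−M2)/(6·1)=-2/3, b=Δ2−h2·(2M2+M3)/6=-23/78
seg 3: a=-2, c=M3/2=25/26, d=(M4−M3)/(6·2)=-199/312, b=Δ3−h3·(2M3+M4)/6=283/78
seg 4: a=4, c=M4/2=-149/52, d=(M5−M4)/(6·2)=149/312, b=Δ4−h4·(2M4+M5)/6=-7/39
t_q=3 → seg 1, τ=1; S=1+-77/78·τ+-34/13·τ²+145/156·τ³=-87/52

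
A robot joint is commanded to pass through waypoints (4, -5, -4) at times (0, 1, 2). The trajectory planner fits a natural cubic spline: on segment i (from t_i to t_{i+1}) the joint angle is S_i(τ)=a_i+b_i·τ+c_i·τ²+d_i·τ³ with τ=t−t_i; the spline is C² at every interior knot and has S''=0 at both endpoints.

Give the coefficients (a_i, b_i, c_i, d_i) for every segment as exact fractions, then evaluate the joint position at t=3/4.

Δ: Δ0=-9, Δ1=1
row 1: diag=4, rhs=60; c'=1/4, d'=15
back: M1=15
M: M0=0, M1=15, M2=0
seg 0: a=4, c=M0/2=0, d=(M1−M0)/(6·1)=5/2, b=Δ0−h0·(2M0+M1)/6=-23/2
seg 1: a=-5, c=M1/2=15/2, d=(M2−M1)/(6·1)=-5/2, b=Δ1−h1·(2M1+M2)/6=-4
t_q=3/4 → seg 0, τ=3/4; S=4+-23/2·τ+0·τ²+5/2·τ³=-457/128

  seg 0: a=4 b=-23/2 c=0 d=5/2
  seg 1: a=-5 b=-4 c=15/2 d=-5/2
S(3/4) = -457/128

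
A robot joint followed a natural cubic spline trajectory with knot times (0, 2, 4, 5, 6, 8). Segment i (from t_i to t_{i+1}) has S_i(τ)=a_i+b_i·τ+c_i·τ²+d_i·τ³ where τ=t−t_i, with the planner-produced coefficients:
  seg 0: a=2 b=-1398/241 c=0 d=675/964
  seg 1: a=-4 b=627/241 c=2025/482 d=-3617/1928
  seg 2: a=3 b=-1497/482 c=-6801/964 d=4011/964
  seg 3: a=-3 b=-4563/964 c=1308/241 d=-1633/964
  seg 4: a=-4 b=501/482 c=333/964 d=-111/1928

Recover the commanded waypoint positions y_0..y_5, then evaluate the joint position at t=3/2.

y_0=2 y_1=-4 y_2=3 y_3=-3 y_4=-4 y_5=-1
S(3/2) = -33455/7712

y_0 = S_0(0) = a_0 = 2
y_1 = S_1(0) = a_1 = -4
y_2 = S_2(0) = a_2 = 3
y_3 = S_3(0) = a_3 = -3
y_4 = S_4(0) = a_4 = -4
y_5 = S_4(2) = -1
t_q=3/2 is in segment 0 (τ=3/2); S_0(τ)=-33455/7712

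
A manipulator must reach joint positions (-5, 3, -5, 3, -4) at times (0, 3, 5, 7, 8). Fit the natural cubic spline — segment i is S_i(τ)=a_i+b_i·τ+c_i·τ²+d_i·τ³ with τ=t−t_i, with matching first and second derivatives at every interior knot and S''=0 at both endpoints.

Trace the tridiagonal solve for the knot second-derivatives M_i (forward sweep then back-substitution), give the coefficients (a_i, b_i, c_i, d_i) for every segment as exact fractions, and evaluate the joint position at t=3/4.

  seg 0: a=-5 b=139/24 c=0 d=-25/72
  seg 1: a=3 b=-43/12 c=-25/8 d=35/24
  seg 2: a=-5 b=17/12 c=45/8 d=-13/6
  seg 3: a=3 b=-25/12 c=-59/8 d=59/24
S(3/4) = -411/512

Δ: Δ0=8/3, Δ1=-4, Δ2=4, Δ3=-7
row 1: diag=10, rhs=-40; c'=1/5, d'=-4
row 2: denom=8−2·1/5=38/5; d'=(48−2·-4)/(38/5)=140/19
row 3: denom=6−2·5/19=104/19; d'=(-66−2·140/19)/(104/19)=-59/4
back: M3=-59/4
back: M2=140/19−5/19·-59/4=45/4
back: M1=-4−1/5·45/4=-25/4
M: M0=0, M1=-25/4, M2=45/4, M3=-59/4, M4=0
seg 0: a=-5, c=M0/2=0, d=(M1−M0)/(6·3)=-25/72, b=Δ0−h0·(2M0+M1)/6=139/24
seg 1: a=3, c=M1/2=-25/8, d=(M2−M1)/(6·2)=35/24, b=Δ1−h1·(2M1+M2)/6=-43/12
seg 2: a=-5, c=M2/2=45/8, d=(M3−M2)/(6·2)=-13/6, b=Δ2−h2·(2M2+M3)/6=17/12
seg 3: a=3, c=M3/2=-59/8, d=(M4−M3)/(6·1)=59/24, b=Δ3−h3·(2M3+M4)/6=-25/12
t_q=3/4 → seg 0, τ=3/4; S=-5+139/24·τ+0·τ²+-25/72·τ³=-411/512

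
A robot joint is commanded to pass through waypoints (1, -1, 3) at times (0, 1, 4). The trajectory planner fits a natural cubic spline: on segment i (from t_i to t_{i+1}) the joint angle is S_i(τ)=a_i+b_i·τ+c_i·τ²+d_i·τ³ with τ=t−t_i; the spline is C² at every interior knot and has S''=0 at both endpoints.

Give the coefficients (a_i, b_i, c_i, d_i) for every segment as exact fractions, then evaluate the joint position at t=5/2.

Δ: Δ0=-2, Δ1=4/3
row 1: diag=8, rhs=20; c'=3/8, d'=5/2
back: M1=5/2
M: M0=0, M1=5/2, M2=0
seg 0: a=1, c=M0/2=0, d=(M1−M0)/(6·1)=5/12, b=Δ0−h0·(2M0+M1)/6=-29/12
seg 1: a=-1, c=M1/2=5/4, d=(M2−M1)/(6·3)=-5/36, b=Δ1−h1·(2M1+M2)/6=-7/6
t_q=5/2 → seg 1, τ=3/2; S=-1+-7/6·τ+5/4·τ²+-5/36·τ³=-13/32

  seg 0: a=1 b=-29/12 c=0 d=5/12
  seg 1: a=-1 b=-7/6 c=5/4 d=-5/36
S(5/2) = -13/32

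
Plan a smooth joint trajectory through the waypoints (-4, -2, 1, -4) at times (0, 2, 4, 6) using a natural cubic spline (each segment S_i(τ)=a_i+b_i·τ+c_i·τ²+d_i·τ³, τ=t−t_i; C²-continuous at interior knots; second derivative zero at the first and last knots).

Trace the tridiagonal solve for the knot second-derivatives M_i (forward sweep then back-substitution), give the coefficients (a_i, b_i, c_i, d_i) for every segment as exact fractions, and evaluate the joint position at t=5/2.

Δ: Δ0=1, Δ1=3/2, Δ2=-5/2
row 1: diag=8, rhs=3; c'=1/4, d'=3/8
row 2: denom=8−2·1/4=15/2; d'=(-24−2·3/8)/(15/2)=-33/10
back: M2=-33/10
back: M1=3/8−1/4·-33/10=6/5
M: M0=0, M1=6/5, M2=-33/10, M3=0
seg 0: a=-4, c=M0/2=0, d=(M1−M0)/(6·2)=1/10, b=Δ0−h0·(2M0+M1)/6=3/5
seg 1: a=-2, c=M1/2=3/5, d=(M2−M1)/(6·2)=-3/8, b=Δ1−h1·(2M1+M2)/6=9/5
seg 2: a=1, c=M2/2=-33/20, d=(M3−M2)/(6·2)=11/40, b=Δ2−h2·(2M2+M3)/6=-3/10
t_q=5/2 → seg 1, τ=1/2; S=-2+9/5·τ+3/5·τ²+-3/8·τ³=-319/320

  seg 0: a=-4 b=3/5 c=0 d=1/10
  seg 1: a=-2 b=9/5 c=3/5 d=-3/8
  seg 2: a=1 b=-3/10 c=-33/20 d=11/40
S(5/2) = -319/320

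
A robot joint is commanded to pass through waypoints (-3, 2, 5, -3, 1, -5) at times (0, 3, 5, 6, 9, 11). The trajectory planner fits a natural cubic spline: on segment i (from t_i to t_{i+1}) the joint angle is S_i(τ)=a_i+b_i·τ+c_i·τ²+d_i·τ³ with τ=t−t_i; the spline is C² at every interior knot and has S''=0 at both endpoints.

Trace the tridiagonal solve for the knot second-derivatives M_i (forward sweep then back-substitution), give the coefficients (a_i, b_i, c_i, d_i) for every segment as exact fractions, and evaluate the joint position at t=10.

  seg 0: a=-3 b=661/1292 c=0 d=4477/34884
  seg 1: a=2 b=2569/646 c=4477/3876 d=-9277/7752
  seg 2: a=5 b=-5585/969 c=-11677/1938 d=7343/1938
  seg 3: a=-3 b=-245/38 c=5176/969 d=-15977/17442
  seg 4: a=1 b=281/323 c=-1875/646 d=625/1292
S(10) = -709/1292

Δ: Δ0=5/3, Δ1=3/2, Δ2=-8, Δ3=4/3, Δ4=-3
row 1: diag=10, rhs=-1; c'=1/5, d'=-1/10
row 2: denom=6−2·1/5=28/5; d'=(-57−2·-1/10)/(28/5)=-71/7
row 3: denom=8−1·5/28=219/28; d'=(56−1·-71/7)/(219/28)=1852/219
row 4: denom=10−3·28/73=646/73; d'=(-26−3·1852/219)/(646/73)=-1875/323
back: M4=-1875/323
back: M3=1852/219−28/73·-1875/323=10352/969
back: M2=-71/7−5/28·10352/969=-11677/969
back: M1=-1/10−1/5·-11677/969=4477/1938
M: M0=0, M1=4477/1938, M2=-11677/969, M3=10352/969, M4=-1875/323, M5=0
seg 0: a=-3, c=M0/2=0, d=(M1−M0)/(6·3)=4477/34884, b=Δ0−h0·(2M0+M1)/6=661/1292
seg 1: a=2, c=M1/2=4477/3876, d=(M2−M1)/(6·2)=-9277/7752, b=Δ1−h1·(2M1+M2)/6=2569/646
seg 2: a=5, c=M2/2=-11677/1938, d=(M3−M2)/(6·1)=7343/1938, b=Δ2−h2·(2M2+M3)/6=-5585/969
seg 3: a=-3, c=M3/2=5176/969, d=(M4−M3)/(6·3)=-15977/17442, b=Δ3−h3·(2M3+M4)/6=-245/38
seg 4: a=1, c=M4/2=-1875/646, d=(M5−M4)/(6·2)=625/1292, b=Δ4−h4·(2M4+M5)/6=281/323
t_q=10 → seg 4, τ=1; S=1+281/323·τ+-1875/646·τ²+625/1292·τ³=-709/1292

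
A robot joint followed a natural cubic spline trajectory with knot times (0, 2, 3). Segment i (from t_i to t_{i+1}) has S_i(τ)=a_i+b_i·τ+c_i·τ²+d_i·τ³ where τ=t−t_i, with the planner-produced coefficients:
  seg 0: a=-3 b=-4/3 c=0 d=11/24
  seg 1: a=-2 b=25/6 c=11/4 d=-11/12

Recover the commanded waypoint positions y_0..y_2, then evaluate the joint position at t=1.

y_0=-3 y_1=-2 y_2=4
S(1) = -31/8

y_0 = S_0(0) = a_0 = -3
y_1 = S_1(0) = a_1 = -2
y_2 = S_1(1) = 4
t_q=1 is in segment 0 (τ=1); S_0(τ)=-31/8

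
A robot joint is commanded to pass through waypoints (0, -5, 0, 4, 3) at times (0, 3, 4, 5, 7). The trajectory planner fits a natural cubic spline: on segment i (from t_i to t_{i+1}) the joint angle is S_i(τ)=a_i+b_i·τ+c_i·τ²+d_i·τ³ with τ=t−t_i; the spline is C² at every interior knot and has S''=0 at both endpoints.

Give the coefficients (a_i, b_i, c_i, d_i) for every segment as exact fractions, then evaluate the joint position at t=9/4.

  seg 0: a=0 b=-4567/1068 c=0 d=929/3204
  seg 1: a=-5 b=1897/534 c=929/356 d=-1241/1068
  seg 2: a=0 b=5645/1068 c=-78/89 d=-437/1068
  seg 3: a=4 b=1231/534 c=-749/356 d=749/2136
S(9/4) = -143967/22784

Δ: Δ0=-5/3, Δ1=5, Δ2=4, Δ3=-1/2
row 1: diag=8, rhs=40; c'=1/8, d'=5
row 2: denom=4−1·1/8=31/8; d'=(-6−1·5)/(31/8)=-88/31
row 3: denom=6−1·8/31=178/31; d'=(-27−1·-88/31)/(178/31)=-749/178
back: M3=-749/178
back: M2=-88/31−8/31·-749/178=-156/89
back: M1=5−1/8·-156/89=929/178
M: M0=0, M1=929/178, M2=-156/89, M3=-749/178, M4=0
seg 0: a=0, c=M0/2=0, d=(M1−M0)/(6·3)=929/3204, b=Δ0−h0·(2M0+M1)/6=-4567/1068
seg 1: a=-5, c=M1/2=929/356, d=(M2−M1)/(6·1)=-1241/1068, b=Δ1−h1·(2M1+M2)/6=1897/534
seg 2: a=0, c=M2/2=-78/89, d=(M3−M2)/(6·1)=-437/1068, b=Δ2−h2·(2M2+M3)/6=5645/1068
seg 3: a=4, c=M3/2=-749/356, d=(M4−M3)/(6·2)=749/2136, b=Δ3−h3·(2M3+M4)/6=1231/534
t_q=9/4 → seg 0, τ=9/4; S=0+-4567/1068·τ+0·τ²+929/3204·τ³=-143967/22784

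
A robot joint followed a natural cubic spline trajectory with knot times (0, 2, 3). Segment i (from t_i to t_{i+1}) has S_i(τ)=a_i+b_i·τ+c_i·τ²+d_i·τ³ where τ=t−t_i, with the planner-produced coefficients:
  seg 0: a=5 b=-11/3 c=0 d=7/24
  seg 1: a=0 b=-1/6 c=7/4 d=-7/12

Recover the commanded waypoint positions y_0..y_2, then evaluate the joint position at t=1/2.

y_0 = S_0(0) = a_0 = 5
y_1 = S_1(0) = a_1 = 0
y_2 = S_1(1) = 1
t_q=1/2 is in segment 0 (τ=1/2); S_0(τ)=205/64

y_0=5 y_1=0 y_2=1
S(1/2) = 205/64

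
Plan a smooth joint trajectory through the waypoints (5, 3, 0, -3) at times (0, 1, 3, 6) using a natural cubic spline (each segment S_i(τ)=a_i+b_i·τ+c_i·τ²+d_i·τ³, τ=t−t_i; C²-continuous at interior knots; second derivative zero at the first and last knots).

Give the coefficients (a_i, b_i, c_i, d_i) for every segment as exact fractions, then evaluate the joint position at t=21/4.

Δ: Δ0=-2, Δ1=-3/2, Δ2=-1
row 1: diag=6, rhs=3; c'=1/3, d'=1/2
row 2: denom=10−2·1/3=28/3; d'=(3−2·1/2)/(28/3)=3/14
back: M2=3/14
back: M1=1/2−1/3·3/14=3/7
M: M0=0, M1=3/7, M2=3/14, M3=0
seg 0: a=5, c=M0/2=0, d=(M1−M0)/(6·1)=1/14, b=Δ0−h0·(2M0+M1)/6=-29/14
seg 1: a=3, c=M1/2=3/14, d=(M2−M1)/(6·2)=-1/56, b=Δ1−h1·(2M1+M2)/6=-13/7
seg 2: a=0, c=M2/2=3/28, d=(M3−M2)/(6·3)=-1/84, b=Δ2−h2·(2M2+M3)/6=-17/14
t_q=21/4 → seg 2, τ=9/4; S=0+-17/14·τ+3/28·τ²+-1/84·τ³=-4167/1792

  seg 0: a=5 b=-29/14 c=0 d=1/14
  seg 1: a=3 b=-13/7 c=3/14 d=-1/56
  seg 2: a=0 b=-17/14 c=3/28 d=-1/84
S(21/4) = -4167/1792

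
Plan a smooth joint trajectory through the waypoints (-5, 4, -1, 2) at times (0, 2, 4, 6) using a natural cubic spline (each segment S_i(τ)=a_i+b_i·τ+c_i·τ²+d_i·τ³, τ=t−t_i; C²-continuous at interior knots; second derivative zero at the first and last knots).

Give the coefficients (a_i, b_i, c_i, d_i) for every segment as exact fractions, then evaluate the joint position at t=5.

Δ: Δ0=9/2, Δ1=-5/2, Δ2=3/2
row 1: diag=8, rhs=-42; c'=1/4, d'=-21/4
row 2: denom=8−2·1/4=15/2; d'=(24−2·-21/4)/(15/2)=23/5
back: M2=23/5
back: M1=-21/4−1/4·23/5=-32/5
M: M0=0, M1=-32/5, M2=23/5, M3=0
seg 0: a=-5, c=M0/2=0, d=(M1−M0)/(6·2)=-8/15, b=Δ0−h0·(2M0+M1)/6=199/30
seg 1: a=4, c=M1/2=-16/5, d=(M2−M1)/(6·2)=11/12, b=Δ1−h1·(2M1+M2)/6=7/30
seg 2: a=-1, c=M2/2=23/10, d=(M3−M2)/(6·2)=-23/60, b=Δ2−h2·(2M2+M3)/6=-47/30
t_q=5 → seg 2, τ=1; S=-1+-47/30·τ+23/10·τ²+-23/60·τ³=-13/20

  seg 0: a=-5 b=199/30 c=0 d=-8/15
  seg 1: a=4 b=7/30 c=-16/5 d=11/12
  seg 2: a=-1 b=-47/30 c=23/10 d=-23/60
S(5) = -13/20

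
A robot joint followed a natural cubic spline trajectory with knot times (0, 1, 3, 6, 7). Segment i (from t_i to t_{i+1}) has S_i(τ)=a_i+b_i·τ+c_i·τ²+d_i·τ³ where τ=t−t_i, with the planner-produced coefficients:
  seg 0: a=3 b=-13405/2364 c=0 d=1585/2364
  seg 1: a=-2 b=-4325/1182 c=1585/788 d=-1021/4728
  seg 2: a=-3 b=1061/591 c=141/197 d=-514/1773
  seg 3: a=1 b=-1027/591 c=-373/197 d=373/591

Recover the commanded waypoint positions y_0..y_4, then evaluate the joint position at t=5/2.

y_0 = S_0(0) = a_0 = 3
y_1 = S_1(0) = a_1 = -2
y_2 = S_2(0) = a_2 = -3
y_3 = S_3(0) = a_3 = 1
y_4 = S_3(1) = -2
t_q=5/2 is in segment 1 (τ=3/2); S_1(τ)=-46545/12608

y_0=3 y_1=-2 y_2=-3 y_3=1 y_4=-2
S(5/2) = -46545/12608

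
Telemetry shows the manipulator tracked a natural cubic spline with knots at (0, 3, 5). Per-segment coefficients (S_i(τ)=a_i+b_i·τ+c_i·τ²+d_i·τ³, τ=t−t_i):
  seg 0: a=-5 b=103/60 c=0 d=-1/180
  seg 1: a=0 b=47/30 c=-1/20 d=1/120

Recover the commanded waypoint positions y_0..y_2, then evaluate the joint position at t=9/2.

y_0=-5 y_1=0 y_2=3
S(9/2) = 145/64

y_0 = S_0(0) = a_0 = -5
y_1 = S_1(0) = a_1 = 0
y_2 = S_1(2) = 3
t_q=9/2 is in segment 1 (τ=3/2); S_1(τ)=145/64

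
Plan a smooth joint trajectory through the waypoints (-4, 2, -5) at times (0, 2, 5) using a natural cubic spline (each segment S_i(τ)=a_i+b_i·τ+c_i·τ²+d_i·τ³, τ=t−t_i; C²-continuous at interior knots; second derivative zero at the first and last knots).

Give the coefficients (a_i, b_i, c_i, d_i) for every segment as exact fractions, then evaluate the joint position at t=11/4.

Δ: Δ0=3, Δ1=-7/3
row 1: diag=10, rhs=-32; c'=3/10, d'=-16/5
back: M1=-16/5
M: M0=0, M1=-16/5, M2=0
seg 0: a=-4, c=M0/2=0, d=(M1−M0)/(6·2)=-4/15, b=Δ0−h0·(2M0+M1)/6=61/15
seg 1: a=2, c=M1/2=-8/5, d=(M2−M1)/(6·3)=8/45, b=Δ1−h1·(2M1+M2)/6=13/15
t_q=11/4 → seg 1, τ=3/4; S=2+13/15·τ+-8/5·τ²+8/45·τ³=73/40

  seg 0: a=-4 b=61/15 c=0 d=-4/15
  seg 1: a=2 b=13/15 c=-8/5 d=8/45
S(11/4) = 73/40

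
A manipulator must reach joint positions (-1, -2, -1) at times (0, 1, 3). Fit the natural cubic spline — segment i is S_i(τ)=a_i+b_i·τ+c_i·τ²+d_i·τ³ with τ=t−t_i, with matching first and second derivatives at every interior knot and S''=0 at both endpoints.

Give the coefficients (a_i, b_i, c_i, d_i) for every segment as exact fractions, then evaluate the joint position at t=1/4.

Δ: Δ0=-1, Δ1=1/2
row 1: diag=6, rhs=9; c'=1/3, d'=3/2
back: M1=3/2
M: M0=0, M1=3/2, M2=0
seg 0: a=-1, c=M0/2=0, d=(M1−M0)/(6·1)=1/4, b=Δ0−h0·(2M0+M1)/6=-5/4
seg 1: a=-2, c=M1/2=3/4, d=(M2−M1)/(6·2)=-1/8, b=Δ1−h1·(2M1+M2)/6=-1/2
t_q=1/4 → seg 0, τ=1/4; S=-1+-5/4·τ+0·τ²+1/4·τ³=-335/256

  seg 0: a=-1 b=-5/4 c=0 d=1/4
  seg 1: a=-2 b=-1/2 c=3/4 d=-1/8
S(1/4) = -335/256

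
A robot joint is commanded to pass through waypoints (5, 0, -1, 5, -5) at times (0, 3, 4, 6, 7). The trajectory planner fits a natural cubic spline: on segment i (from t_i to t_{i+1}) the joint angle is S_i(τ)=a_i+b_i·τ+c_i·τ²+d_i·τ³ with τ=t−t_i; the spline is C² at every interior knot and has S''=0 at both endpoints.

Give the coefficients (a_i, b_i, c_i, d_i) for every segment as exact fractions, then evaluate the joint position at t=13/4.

Δ: Δ0=-5/3, Δ1=-1, Δ2=3, Δ3=-10
row 1: diag=8, rhs=4; c'=1/8, d'=1/2
row 2: denom=6−1·1/8=47/8; d'=(24−1·1/2)/(47/8)=4
row 3: denom=6−2·16/47=250/47; d'=(-78−2·4)/(250/47)=-2021/125
back: M3=-2021/125
back: M2=4−16/47·-2021/125=1188/125
back: M1=1/2−1/8·1188/125=-86/125
M: M0=0, M1=-86/125, M2=1188/125, M3=-2021/125, M4=0
seg 0: a=5, c=M0/2=0, d=(M1−M0)/(6·3)=-43/1125, b=Δ0−h0·(2M0+M1)/6=-496/375
seg 1: a=0, c=M1/2=-43/125, d=(M2−M1)/(6·1)=637/375, b=Δ1−h1·(2M1+M2)/6=-883/375
seg 2: a=-1, c=M2/2=594/125, d=(M3−M2)/(6·2)=-3209/1500, b=Δ2−h2·(2M2+M3)/6=154/75
seg 3: a=5, c=M3/2=-2021/250, d=(M4−M3)/(6·1)=2021/750, b=Δ3−h3·(2M3+M4)/6=-1729/375
t_q=13/4 → seg 1, τ=1/4; S=0+-883/375·τ+-43/125·τ²+637/375·τ³=-4669/8000

  seg 0: a=5 b=-496/375 c=0 d=-43/1125
  seg 1: a=0 b=-883/375 c=-43/125 d=637/375
  seg 2: a=-1 b=154/75 c=594/125 d=-3209/1500
  seg 3: a=5 b=-1729/375 c=-2021/250 d=2021/750
S(13/4) = -4669/8000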